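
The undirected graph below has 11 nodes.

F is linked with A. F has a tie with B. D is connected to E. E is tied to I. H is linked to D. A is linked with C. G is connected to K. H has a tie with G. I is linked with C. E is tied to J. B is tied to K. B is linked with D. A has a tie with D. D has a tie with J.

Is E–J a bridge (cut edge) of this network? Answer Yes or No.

No

Even without that edge, E still reaches J via E – D – J, so the network stays connected. Not a bridge.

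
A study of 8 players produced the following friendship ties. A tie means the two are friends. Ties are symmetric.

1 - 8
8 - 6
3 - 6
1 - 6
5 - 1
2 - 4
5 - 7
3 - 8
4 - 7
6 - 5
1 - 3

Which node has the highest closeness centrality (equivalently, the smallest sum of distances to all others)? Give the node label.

Farness (sum of distances to all others) for each node — 1:13, 2:24, 3:17, 4:18, 5:12, 6:13, 7:14, 8:17.
The smallest farness is 12, for 5, so 5 has the highest closeness.

5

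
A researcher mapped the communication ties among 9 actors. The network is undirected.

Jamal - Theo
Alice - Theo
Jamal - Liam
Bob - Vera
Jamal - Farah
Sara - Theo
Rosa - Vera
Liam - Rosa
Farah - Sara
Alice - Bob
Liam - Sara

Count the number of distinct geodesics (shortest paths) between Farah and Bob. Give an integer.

The shortest distance is 4. The length-4 paths are: Farah–Sara–Theo–Alice–Bob; Farah–Jamal–Theo–Alice–Bob.
That gives 2 distinct shortest paths.

2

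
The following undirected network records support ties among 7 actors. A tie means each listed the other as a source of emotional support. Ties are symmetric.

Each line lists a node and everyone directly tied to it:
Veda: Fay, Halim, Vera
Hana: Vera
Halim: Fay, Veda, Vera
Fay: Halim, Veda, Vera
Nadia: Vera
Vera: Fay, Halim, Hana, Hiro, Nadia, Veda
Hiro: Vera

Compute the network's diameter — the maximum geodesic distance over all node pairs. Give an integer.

Eccentricity of each node (its greatest distance to any other): Fay:2, Halim:2, Hana:2, Hiro:2, Nadia:2, Veda:2, Vera:1.
The maximum eccentricity is 2, realized for instance by the pair Fay–Hiro via Fay – Vera – Hiro. So the diameter is 2.

2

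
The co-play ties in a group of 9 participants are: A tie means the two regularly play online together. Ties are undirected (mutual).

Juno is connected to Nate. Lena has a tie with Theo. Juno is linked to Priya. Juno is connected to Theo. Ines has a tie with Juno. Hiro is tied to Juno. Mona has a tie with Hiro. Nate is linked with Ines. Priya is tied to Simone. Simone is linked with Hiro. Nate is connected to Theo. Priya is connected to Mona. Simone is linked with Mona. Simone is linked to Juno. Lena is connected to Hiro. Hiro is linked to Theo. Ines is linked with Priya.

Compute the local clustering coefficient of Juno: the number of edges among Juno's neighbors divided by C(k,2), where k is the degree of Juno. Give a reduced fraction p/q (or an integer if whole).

2/5

Juno's neighbors: Hiro, Ines, Nate, Priya, Simone, and Theo (k = 6).
Possible neighbor pairs: C(6,2) = 15. Edges among them: Hiro–Simone, Hiro–Theo, Ines–Nate, Ines–Priya, Nate–Theo, Priya–Simone → e = 6.
Clustering(Juno) = 6/15 = 2/5.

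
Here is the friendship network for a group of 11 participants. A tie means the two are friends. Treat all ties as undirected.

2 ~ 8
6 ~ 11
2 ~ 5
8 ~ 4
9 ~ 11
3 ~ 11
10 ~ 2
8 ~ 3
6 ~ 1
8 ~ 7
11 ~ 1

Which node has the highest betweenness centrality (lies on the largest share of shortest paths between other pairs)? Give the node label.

8

Unnormalized betweenness of each node: 1:0, 2:17, 3:24, 4:0, 5:0, 6:0, 7:0, 8:32, 9:0, 10:0, 11:23.
8 has the largest value, 32, making it the main broker — the node through which the most shortest paths run.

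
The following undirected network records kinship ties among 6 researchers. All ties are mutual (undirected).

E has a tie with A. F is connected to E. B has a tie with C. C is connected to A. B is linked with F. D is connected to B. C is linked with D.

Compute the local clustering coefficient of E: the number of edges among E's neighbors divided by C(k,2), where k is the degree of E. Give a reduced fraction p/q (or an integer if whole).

0

E's neighbors: A and F (k = 2).
Possible neighbor pairs: C(2,2) = 1. Edges among them: none → e = 0.
Clustering(E) = 0/1.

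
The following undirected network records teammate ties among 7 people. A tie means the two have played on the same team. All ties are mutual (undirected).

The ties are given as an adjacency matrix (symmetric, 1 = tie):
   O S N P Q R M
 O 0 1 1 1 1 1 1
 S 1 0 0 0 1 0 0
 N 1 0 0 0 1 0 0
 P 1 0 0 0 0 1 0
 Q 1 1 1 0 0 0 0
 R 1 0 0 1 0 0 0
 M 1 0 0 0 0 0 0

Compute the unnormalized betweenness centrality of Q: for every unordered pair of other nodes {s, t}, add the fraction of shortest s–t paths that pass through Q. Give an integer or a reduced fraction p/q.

1/2

Pairs whose geodesics pass through Q — S–N: 1/2.
All other pairs contribute 0.
Summing the contributions gives betweenness(Q) = 1/2.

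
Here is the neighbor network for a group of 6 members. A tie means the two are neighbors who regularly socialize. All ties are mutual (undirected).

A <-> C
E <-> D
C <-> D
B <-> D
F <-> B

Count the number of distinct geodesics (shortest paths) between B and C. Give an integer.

The shortest distance is 2, and the only length-2 path is B–D–C. So there is exactly 1 shortest path.

1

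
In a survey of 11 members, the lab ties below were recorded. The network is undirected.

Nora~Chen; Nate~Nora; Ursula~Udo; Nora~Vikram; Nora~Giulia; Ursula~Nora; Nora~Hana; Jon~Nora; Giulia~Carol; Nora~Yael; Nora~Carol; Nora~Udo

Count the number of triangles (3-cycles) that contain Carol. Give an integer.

1

Carol's neighbors: Giulia and Nora.
Neighbor pairs that are themselves tied: Carol–Giulia–Nora. Each forms one triangle with Carol, for 1 in total.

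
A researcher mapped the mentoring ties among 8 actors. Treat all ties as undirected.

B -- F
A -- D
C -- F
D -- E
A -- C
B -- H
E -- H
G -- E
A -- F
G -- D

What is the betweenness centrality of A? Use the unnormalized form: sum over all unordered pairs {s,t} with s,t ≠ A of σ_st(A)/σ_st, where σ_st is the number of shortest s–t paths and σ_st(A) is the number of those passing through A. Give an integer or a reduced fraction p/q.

Pairs whose geodesics pass through A — E–C: 1; E–F: 1/2; G–C: 1; G–F: 1; D–C: 1; D–F: 1; D–B: 1/2.
All other pairs contribute 0.
Summing the contributions gives betweenness(A) = 6.

6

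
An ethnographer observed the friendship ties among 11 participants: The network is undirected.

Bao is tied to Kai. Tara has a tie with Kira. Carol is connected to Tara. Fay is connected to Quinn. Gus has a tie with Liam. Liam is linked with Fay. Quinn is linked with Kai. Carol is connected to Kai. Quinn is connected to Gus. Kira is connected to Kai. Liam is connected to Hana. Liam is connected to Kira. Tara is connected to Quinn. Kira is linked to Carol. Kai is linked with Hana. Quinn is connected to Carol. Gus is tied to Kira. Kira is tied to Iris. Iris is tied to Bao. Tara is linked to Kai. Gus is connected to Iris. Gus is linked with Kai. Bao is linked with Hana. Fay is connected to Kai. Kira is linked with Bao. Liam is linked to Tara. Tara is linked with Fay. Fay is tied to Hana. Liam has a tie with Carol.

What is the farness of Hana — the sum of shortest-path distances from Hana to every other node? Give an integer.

16

Distances from Hana: Bao:1, Carol:2, Fay:1, Gus:2, Iris:2, Kai:1, Kira:2, Liam:1, Quinn:2, Tara:2.
Sum = 1 + 2 + 1 + 2 + 2 + 1 + 2 + 1 + 2 + 2 = 16.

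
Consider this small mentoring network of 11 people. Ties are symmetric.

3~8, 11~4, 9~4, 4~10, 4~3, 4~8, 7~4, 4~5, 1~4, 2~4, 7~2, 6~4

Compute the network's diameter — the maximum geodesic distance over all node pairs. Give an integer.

Eccentricity of each node (its greatest distance to any other): 1:2, 2:2, 3:2, 4:1, 5:2, 6:2, 7:2, 8:2, 9:2, 10:2, 11:2.
The maximum eccentricity is 2, realized for instance by the pair 9–2 via 9 – 4 – 2. So the diameter is 2.

2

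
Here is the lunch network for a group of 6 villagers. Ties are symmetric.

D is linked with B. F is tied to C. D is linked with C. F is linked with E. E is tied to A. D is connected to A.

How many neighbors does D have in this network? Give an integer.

D is directly tied to A, B, and C. That is 3 neighbors, so the degree of D is 3.

3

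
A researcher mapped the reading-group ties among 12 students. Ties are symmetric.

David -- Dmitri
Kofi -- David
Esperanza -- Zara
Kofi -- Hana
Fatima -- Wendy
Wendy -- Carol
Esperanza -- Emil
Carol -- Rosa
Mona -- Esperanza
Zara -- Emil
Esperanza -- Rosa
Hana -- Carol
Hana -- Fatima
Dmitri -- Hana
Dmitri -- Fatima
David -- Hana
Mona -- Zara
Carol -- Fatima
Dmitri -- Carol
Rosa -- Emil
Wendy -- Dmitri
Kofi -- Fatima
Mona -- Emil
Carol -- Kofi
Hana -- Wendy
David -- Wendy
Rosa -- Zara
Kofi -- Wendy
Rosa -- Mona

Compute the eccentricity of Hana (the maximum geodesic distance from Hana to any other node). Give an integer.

3

Distances from Hana: Carol:1, David:1, Dmitri:1, Emil:3, Esperanza:3, Fatima:1, Kofi:1, Mona:3, Rosa:2, Wendy:1, Zara:3.
The largest is 3 (to Zara, Emil, Esperanza, and Mona), so the eccentricity of Hana is 3.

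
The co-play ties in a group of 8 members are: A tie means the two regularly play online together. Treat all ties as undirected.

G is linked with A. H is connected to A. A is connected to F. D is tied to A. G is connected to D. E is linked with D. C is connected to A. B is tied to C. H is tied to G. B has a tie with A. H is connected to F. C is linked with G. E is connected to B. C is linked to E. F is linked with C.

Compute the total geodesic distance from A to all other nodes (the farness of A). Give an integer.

8

Distances from A: B:1, C:1, D:1, E:2, F:1, G:1, H:1.
Sum = 1 + 1 + 1 + 2 + 1 + 1 + 1 = 8.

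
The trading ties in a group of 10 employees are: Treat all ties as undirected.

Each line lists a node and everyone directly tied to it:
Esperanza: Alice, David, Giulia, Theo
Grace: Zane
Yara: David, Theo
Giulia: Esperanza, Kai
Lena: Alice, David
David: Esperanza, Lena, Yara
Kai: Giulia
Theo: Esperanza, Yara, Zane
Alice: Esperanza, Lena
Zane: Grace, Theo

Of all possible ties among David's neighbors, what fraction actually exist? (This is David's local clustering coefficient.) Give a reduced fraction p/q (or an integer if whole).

0

David's neighbors: Esperanza, Lena, and Yara (k = 3).
Possible neighbor pairs: C(3,2) = 3. Edges among them: none → e = 0.
Clustering(David) = 0/3 = 0.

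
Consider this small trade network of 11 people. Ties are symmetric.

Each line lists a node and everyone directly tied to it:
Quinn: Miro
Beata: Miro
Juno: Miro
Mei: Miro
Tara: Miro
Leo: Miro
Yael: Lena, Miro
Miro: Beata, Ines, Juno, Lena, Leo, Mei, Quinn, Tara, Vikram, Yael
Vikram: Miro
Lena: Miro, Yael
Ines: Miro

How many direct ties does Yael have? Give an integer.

Yael is directly tied to Lena and Miro. That is 2 neighbors, so the degree of Yael is 2.

2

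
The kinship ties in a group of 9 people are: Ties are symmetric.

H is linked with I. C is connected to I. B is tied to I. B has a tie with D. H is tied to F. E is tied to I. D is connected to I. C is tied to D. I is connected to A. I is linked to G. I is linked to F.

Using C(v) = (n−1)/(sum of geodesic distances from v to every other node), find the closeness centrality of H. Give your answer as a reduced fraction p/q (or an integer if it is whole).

4/7

Distances from H: A:2, B:2, C:2, D:2, E:2, F:1, G:2, I:1. Sum = 14.
n = 9, so closeness = 8/14 = 4/7.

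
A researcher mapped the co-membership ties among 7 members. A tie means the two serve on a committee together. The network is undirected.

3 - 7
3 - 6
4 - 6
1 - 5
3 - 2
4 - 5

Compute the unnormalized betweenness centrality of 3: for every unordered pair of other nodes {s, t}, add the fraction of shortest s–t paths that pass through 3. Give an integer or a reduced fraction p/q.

Pairs whose geodesics pass through 3 — 7–6: 1; 7–5: 1; 7–4: 1; 7–2: 1; 7–1: 1; 6–2: 1; 5–2: 1; 4–2: 1; 2–1: 1.
All other pairs contribute 0.
Summing the contributions gives betweenness(3) = 9.

9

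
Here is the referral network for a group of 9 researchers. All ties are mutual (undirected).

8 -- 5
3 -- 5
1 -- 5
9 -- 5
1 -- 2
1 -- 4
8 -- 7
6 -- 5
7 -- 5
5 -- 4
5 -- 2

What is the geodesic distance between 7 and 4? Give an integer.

2

One shortest route is 7 – 5 – 4, which uses 2 edges, and 7 and 4 are not directly tied, so nothing shorter exists. So d(7,4) = 2.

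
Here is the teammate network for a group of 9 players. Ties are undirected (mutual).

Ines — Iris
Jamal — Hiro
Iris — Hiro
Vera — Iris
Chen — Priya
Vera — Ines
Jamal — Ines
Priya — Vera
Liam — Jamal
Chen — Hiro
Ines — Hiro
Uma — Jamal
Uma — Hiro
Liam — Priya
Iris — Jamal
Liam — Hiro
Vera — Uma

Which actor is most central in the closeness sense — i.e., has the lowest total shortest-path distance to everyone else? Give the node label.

Hiro

Farness (sum of distances to all others) for each node — Chen:14, Hiro:10, Ines:12, Iris:12, Jamal:11, Liam:13, Priya:13, Uma:13, Vera:12.
The smallest farness is 10, for Hiro, so Hiro has the highest closeness.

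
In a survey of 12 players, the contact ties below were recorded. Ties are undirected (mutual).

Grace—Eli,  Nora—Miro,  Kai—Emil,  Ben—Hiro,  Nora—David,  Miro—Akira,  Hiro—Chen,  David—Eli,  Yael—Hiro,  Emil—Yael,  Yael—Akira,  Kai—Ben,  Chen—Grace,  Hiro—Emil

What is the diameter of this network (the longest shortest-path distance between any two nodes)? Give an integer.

Eccentricity of each node (its greatest distance to any other): Akira:4, Ben:5, Chen:4, David:6, Eli:5, Emil:5, Grace:4, Hiro:4, Kai:6, Miro:4, Nora:5, Yael:4.
The maximum eccentricity is 6, realized for instance by the pair Kai–David via Kai – Ben – Hiro – Chen – Grace – Eli – David. So the diameter is 6.

6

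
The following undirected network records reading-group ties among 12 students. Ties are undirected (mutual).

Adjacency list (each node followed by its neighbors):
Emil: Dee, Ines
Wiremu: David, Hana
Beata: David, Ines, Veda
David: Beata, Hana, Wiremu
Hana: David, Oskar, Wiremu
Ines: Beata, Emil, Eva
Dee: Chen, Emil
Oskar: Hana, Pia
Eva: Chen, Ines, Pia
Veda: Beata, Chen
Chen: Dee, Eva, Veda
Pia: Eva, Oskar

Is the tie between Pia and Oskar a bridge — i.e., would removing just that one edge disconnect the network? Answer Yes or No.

Even without that edge, Pia still reaches Oskar via Pia – Eva – Ines – Beata – David – Hana – Oskar, so the network stays connected. Not a bridge.

No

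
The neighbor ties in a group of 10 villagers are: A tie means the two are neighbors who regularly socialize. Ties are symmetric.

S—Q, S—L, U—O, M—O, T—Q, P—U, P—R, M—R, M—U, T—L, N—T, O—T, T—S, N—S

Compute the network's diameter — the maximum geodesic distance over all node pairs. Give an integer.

4

Eccentricity of each node (its greatest distance to any other): L:4, M:3, N:4, O:2, P:4, Q:4, R:4, S:4, T:3, U:3.
The maximum eccentricity is 4, realized for instance by the pair R–S via R – M – O – T – S. So the diameter is 4.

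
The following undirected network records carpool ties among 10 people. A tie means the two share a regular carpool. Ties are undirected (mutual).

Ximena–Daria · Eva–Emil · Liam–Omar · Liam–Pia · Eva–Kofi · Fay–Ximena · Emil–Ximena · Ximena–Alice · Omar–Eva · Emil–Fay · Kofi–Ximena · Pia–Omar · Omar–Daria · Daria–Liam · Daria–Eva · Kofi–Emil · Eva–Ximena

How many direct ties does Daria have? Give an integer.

Daria is directly tied to Eva, Liam, Omar, and Ximena. That is 4 neighbors, so the degree of Daria is 4.

4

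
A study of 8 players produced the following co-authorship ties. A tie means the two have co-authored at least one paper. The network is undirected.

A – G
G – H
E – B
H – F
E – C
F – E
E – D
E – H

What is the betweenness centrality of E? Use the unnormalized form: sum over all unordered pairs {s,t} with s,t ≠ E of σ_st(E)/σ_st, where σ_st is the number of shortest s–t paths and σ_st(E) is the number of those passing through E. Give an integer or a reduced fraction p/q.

15

Pairs whose geodesics pass through E — G–B: 1; G–D: 1; G–C: 1; H–B: 1; H–D: 1; H–C: 1; B–A: 1; B–F: 1; B–D: 1; B–C: 1; A–D: 1; A–C: 1; F–D: 1; F–C: 1 … (+1 more pairs).
All other pairs contribute 0.
Summing the contributions gives betweenness(E) = 15.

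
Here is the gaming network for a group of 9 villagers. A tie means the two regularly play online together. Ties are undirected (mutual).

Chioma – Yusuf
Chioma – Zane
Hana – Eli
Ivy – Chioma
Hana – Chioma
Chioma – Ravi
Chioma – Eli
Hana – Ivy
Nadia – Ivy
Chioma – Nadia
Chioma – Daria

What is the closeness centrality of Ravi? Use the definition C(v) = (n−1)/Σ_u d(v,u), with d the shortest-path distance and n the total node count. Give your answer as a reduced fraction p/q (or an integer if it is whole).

Distances from Ravi: Chioma:1, Daria:2, Eli:2, Hana:2, Ivy:2, Nadia:2, Yusuf:2, Zane:2. Sum = 15.
n = 9, so closeness = 8/15.

8/15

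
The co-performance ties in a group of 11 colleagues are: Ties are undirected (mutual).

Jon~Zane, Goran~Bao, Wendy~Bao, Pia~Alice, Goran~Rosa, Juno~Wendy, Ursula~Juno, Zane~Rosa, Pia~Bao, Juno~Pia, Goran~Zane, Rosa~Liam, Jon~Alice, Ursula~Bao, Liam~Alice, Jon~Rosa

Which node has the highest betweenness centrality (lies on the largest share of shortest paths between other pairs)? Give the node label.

Unnormalized betweenness of each node: Alice:569/60, Bao:473/30, Goran:661/60, Jon:197/60, Juno:11/3, Liam:77/60, Pia:671/60, Rosa:11/2, Ursula:67/60, Wendy:67/60, Zane:19/12.
Bao has the largest value, 473/30, making it the main broker — the node through which the most shortest paths run.

Bao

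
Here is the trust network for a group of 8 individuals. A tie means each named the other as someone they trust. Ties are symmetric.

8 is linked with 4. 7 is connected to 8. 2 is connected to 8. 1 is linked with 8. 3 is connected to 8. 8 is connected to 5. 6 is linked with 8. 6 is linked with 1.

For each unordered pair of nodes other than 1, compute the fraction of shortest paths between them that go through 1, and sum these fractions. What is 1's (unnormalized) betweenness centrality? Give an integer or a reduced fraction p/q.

0

No shortest path between any pair of other nodes passes through 1.
Summing the contributions gives betweenness(1) = 0.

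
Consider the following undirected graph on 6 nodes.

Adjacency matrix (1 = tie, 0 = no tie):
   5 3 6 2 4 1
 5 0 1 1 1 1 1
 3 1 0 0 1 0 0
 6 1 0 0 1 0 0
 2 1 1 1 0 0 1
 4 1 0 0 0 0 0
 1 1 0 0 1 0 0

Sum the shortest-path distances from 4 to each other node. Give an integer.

9

Distances from 4: 1:2, 2:2, 3:2, 5:1, 6:2.
Sum = 2 + 2 + 2 + 1 + 2 = 9.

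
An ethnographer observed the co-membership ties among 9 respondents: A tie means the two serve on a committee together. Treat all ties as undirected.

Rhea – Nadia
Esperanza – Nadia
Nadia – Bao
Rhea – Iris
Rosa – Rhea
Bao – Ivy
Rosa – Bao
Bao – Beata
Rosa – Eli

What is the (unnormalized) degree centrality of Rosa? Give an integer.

3

Rosa is directly tied to Bao, Eli, and Rhea. That is 3 neighbors, so the degree of Rosa is 3.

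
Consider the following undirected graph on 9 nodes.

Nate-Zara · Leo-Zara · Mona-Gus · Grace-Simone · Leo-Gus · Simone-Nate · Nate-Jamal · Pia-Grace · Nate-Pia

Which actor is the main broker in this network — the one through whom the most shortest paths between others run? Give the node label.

Nate

Unnormalized betweenness of each node: Grace:1/2, Gus:7, Jamal:0, Leo:12, Mona:0, Nate:39/2, Pia:3, Simone:3, Zara:15.
Nate has the largest value, 39/2, making it the main broker — the node through which the most shortest paths run.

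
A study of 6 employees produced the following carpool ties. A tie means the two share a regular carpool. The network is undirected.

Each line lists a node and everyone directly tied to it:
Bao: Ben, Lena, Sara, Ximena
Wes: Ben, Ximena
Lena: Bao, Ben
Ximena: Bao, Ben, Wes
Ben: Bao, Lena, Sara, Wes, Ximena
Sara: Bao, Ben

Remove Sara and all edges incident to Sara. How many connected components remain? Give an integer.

1

Sara's neighbors (Bao and Ben) remain reachable from one another through other ties, so the rest of the network stays in one piece.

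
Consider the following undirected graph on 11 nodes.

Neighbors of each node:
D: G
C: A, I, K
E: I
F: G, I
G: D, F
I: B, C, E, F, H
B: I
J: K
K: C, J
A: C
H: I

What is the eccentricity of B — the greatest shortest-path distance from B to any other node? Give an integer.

4

Distances from B: A:3, C:2, D:4, E:2, F:2, G:3, H:2, I:1, J:4, K:3.
The largest is 4 (to D and J), so the eccentricity of B is 4.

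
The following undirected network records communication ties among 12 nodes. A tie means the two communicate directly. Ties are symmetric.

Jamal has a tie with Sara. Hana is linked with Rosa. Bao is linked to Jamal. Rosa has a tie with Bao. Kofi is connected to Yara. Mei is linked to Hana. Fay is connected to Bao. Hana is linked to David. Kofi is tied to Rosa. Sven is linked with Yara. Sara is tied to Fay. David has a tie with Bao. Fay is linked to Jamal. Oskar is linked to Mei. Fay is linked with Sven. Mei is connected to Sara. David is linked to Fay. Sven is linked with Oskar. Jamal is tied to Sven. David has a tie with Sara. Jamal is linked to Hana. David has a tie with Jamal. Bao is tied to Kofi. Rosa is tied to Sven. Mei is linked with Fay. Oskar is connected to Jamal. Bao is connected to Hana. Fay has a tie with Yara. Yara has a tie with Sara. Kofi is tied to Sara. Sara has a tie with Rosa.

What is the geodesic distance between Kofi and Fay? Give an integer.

One shortest route is Kofi – Sara – Fay, which uses 2 edges, and Kofi and Fay are not directly tied, so nothing shorter exists. So d(Kofi,Fay) = 2.

2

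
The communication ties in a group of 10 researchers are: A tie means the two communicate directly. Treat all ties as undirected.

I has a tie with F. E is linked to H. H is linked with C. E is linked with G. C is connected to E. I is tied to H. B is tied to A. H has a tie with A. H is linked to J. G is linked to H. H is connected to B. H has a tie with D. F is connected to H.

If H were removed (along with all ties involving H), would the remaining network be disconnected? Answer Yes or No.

Yes

Removing H leaves {F and I} with no path to {C, E, and G}, so the network splits into 5 components. H is a cut vertex.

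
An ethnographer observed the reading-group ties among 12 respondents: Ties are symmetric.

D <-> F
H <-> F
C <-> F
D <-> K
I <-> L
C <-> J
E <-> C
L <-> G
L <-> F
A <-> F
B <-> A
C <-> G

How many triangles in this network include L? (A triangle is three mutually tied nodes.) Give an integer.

L's neighbors are F, G, and I, but none of them are tied to each other, so no triangle contains L.

0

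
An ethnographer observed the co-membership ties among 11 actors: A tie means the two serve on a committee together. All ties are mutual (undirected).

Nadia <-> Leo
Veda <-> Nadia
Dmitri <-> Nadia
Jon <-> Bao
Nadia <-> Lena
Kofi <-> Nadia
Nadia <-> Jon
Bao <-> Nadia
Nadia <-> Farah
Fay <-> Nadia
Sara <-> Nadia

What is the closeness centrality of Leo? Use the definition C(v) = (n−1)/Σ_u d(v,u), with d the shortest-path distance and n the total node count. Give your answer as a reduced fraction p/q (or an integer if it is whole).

10/19

Distances from Leo: Bao:2, Dmitri:2, Farah:2, Fay:2, Jon:2, Kofi:2, Lena:2, Nadia:1, Sara:2, Veda:2. Sum = 19.
n = 11, so closeness = 10/19.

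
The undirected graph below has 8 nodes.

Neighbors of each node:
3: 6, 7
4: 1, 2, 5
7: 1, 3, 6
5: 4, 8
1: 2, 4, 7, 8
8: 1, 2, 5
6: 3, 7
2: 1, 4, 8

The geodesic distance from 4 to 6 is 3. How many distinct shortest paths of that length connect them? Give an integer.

1

The shortest distance is 3, and the only length-3 path is 4–1–7–6. So there is exactly 1 shortest path.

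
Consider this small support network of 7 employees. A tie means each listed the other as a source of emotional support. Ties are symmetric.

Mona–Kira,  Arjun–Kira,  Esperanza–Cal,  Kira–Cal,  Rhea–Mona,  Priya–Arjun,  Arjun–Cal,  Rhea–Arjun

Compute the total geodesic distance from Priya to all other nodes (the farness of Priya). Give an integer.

Distances from Priya: Arjun:1, Cal:2, Esperanza:3, Kira:2, Mona:3, Rhea:2.
Sum = 1 + 2 + 3 + 2 + 3 + 2 = 13.

13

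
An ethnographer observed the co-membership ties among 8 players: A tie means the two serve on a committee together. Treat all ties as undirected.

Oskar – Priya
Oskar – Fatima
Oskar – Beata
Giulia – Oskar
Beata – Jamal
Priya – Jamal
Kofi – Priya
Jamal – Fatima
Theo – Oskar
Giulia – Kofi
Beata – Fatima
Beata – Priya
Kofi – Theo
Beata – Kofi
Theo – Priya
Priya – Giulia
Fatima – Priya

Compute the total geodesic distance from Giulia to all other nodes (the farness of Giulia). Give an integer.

Distances from Giulia: Beata:2, Fatima:2, Jamal:2, Kofi:1, Oskar:1, Priya:1, Theo:2.
Sum = 2 + 2 + 2 + 1 + 1 + 1 + 2 = 11.

11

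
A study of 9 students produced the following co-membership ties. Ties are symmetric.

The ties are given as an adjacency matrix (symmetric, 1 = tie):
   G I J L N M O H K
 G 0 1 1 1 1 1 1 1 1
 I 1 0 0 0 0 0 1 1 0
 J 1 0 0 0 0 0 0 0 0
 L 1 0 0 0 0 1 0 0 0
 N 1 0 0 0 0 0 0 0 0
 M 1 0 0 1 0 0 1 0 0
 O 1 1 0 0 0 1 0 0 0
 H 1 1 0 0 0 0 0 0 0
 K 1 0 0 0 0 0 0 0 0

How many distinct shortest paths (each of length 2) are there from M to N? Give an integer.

1

The shortest distance is 2, and the only length-2 path is M–G–N. So there is exactly 1 shortest path.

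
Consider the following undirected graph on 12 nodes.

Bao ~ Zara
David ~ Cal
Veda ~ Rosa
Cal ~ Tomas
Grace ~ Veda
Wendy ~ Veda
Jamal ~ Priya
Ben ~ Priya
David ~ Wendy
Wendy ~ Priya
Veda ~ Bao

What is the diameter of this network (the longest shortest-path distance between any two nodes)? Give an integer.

Eccentricity of each node (its greatest distance to any other): Bao:5, Ben:5, Cal:5, David:4, Grace:5, Jamal:5, Priya:4, Rosa:5, Tomas:6, Veda:4, Wendy:3, Zara:6.
The maximum eccentricity is 6, realized for instance by the pair Tomas–Zara via Tomas – Cal – David – Wendy – Veda – Bao – Zara. So the diameter is 6.

6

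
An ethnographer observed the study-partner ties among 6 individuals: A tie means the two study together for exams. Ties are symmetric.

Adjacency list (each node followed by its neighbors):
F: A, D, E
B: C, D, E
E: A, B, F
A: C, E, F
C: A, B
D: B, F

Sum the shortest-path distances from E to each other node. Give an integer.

7

Distances from E: A:1, B:1, C:2, D:2, F:1.
Sum = 1 + 1 + 2 + 2 + 1 = 7.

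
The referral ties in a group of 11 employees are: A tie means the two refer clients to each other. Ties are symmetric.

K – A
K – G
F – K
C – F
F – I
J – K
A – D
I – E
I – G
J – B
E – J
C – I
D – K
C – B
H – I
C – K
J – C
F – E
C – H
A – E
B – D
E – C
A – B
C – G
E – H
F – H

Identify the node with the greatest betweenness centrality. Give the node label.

Unnormalized betweenness of each node: A:137/60, B:127/60, C:146/15, D:1/4, E:99/20, F:23/15, G:8/15, H:0, I:4/3, J:5/6, K:223/30.
C has the largest value, 146/15, making it the main broker — the node through which the most shortest paths run.

C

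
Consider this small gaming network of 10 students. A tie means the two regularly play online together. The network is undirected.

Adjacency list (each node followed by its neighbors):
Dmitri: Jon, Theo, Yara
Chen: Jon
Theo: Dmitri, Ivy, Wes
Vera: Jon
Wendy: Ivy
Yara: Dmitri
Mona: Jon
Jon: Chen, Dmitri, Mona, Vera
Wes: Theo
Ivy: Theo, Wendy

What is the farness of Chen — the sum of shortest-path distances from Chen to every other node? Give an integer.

26

Distances from Chen: Dmitri:2, Ivy:4, Jon:1, Mona:2, Theo:3, Vera:2, Wendy:5, Wes:4, Yara:3.
Sum = 2 + 4 + 1 + 2 + 3 + 2 + 5 + 4 + 3 = 26.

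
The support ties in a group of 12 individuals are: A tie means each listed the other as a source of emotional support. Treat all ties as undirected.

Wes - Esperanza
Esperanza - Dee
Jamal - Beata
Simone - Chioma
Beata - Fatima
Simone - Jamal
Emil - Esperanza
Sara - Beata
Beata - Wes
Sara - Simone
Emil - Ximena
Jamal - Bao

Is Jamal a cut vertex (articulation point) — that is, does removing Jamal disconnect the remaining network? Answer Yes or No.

Removing Jamal leaves {Beata, Chioma, Dee, Emil, Esperanza, Fatima, Sara, Simone, Wes, and Ximena} with no path to {Bao}, so the network splits into 2 components. Jamal is a cut vertex.

Yes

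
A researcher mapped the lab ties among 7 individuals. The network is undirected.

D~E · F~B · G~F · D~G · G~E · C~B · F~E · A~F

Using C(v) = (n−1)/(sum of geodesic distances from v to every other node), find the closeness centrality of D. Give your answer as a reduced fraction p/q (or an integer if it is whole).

Distances from D: A:3, B:3, C:4, E:1, F:2, G:1. Sum = 14.
n = 7, so closeness = 6/14 = 3/7.

3/7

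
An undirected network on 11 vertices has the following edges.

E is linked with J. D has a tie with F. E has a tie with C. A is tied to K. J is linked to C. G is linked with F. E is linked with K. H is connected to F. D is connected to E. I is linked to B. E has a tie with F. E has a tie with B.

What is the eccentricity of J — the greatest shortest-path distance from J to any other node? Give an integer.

3

Distances from J: A:3, B:2, C:1, D:2, E:1, F:2, G:3, H:3, I:3, K:2.
The largest is 3 (to A, G, H, and I), so the eccentricity of J is 3.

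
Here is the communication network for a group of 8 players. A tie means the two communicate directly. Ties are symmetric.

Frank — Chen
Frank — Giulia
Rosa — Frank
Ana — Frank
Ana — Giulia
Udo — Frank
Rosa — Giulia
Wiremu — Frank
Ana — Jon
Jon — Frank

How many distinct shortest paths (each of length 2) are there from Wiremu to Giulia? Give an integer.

The shortest distance is 2, and the only length-2 path is Wiremu–Frank–Giulia. So there is exactly 1 shortest path.

1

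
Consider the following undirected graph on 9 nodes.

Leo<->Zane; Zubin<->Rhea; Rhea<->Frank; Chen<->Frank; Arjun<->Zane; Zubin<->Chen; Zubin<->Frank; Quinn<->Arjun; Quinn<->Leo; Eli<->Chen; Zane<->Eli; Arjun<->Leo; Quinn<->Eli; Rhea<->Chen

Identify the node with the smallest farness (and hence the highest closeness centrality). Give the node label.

Eli

Farness (sum of distances to all others) for each node — Arjun:20, Chen:14, Eli:13, Frank:19, Leo:20, Quinn:16, Rhea:19, Zane:16, Zubin:19.
The smallest farness is 13, for Eli, so Eli has the highest closeness.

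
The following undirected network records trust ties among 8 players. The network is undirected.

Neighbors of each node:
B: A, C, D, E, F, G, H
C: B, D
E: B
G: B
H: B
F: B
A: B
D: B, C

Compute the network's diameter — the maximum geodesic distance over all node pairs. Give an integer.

2

Eccentricity of each node (its greatest distance to any other): A:2, B:1, C:2, D:2, E:2, F:2, G:2, H:2.
The maximum eccentricity is 2, realized for instance by the pair E–D via E – B – D. So the diameter is 2.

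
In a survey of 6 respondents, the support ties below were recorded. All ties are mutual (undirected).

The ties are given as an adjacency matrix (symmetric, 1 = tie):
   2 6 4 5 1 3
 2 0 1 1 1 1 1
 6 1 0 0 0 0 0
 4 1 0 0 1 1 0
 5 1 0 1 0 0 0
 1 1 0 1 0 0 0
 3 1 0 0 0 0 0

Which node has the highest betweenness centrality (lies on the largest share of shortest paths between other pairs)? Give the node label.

2

Unnormalized betweenness of each node: 1:0, 2:15/2, 3:0, 4:1/2, 5:0, 6:0.
2 has the largest value, 15/2, making it the main broker — the node through which the most shortest paths run.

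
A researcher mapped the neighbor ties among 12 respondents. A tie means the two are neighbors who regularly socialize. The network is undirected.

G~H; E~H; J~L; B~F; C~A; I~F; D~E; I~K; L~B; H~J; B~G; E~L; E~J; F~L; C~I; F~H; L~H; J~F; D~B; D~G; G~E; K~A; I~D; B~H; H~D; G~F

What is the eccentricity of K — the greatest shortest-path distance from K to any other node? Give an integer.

3

Distances from K: A:1, B:3, C:2, D:2, E:3, F:2, G:3, H:3, I:1, J:3, L:3.
The largest is 3 (to G, H, B, E, J, and L), so the eccentricity of K is 3.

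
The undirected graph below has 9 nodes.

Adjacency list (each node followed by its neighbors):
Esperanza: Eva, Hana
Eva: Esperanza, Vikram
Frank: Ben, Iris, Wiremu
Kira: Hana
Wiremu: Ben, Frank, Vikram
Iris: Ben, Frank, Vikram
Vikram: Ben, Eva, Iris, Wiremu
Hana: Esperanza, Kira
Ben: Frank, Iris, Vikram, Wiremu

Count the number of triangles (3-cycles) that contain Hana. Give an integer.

Hana's neighbors are Esperanza and Kira, but none of them are tied to each other, so no triangle contains Hana.

0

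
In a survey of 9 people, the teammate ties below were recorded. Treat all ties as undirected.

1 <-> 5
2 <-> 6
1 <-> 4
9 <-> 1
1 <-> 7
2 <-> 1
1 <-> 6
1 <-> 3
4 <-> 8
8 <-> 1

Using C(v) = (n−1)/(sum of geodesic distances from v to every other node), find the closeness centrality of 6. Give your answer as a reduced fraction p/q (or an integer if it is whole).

Distances from 6: 1:1, 2:1, 3:2, 4:2, 5:2, 7:2, 8:2, 9:2. Sum = 14.
n = 9, so closeness = 8/14 = 4/7.

4/7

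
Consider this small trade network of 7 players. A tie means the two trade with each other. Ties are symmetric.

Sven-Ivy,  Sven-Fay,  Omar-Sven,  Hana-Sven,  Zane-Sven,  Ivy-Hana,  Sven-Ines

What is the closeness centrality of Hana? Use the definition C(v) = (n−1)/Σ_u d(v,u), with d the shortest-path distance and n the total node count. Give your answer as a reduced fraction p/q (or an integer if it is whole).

Distances from Hana: Fay:2, Ines:2, Ivy:1, Omar:2, Sven:1, Zane:2. Sum = 10.
n = 7, so closeness = 6/10 = 3/5.

3/5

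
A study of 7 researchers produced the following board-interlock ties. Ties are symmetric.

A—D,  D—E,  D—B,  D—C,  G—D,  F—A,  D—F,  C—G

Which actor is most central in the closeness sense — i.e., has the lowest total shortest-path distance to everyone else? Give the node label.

D

Farness (sum of distances to all others) for each node — A:10, B:11, C:10, D:6, E:11, F:10, G:10.
The smallest farness is 6, for D, so D has the highest closeness.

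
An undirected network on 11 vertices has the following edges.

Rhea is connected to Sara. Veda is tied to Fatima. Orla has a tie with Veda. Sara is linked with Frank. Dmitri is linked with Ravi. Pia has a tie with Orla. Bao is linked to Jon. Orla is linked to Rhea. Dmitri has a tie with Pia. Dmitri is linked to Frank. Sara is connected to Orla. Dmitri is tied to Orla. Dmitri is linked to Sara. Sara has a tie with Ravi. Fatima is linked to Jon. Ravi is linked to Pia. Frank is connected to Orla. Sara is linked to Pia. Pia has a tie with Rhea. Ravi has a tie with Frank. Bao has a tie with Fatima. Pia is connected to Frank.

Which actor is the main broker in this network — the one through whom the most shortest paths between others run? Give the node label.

Unnormalized betweenness of each node: Bao:0, Dmitri:5/4, Fatima:16, Frank:5/4, Jon:0, Orla:74/3, Pia:29/12, Ravi:0, Rhea:0, Sara:29/12, Veda:21.
Orla has the largest value, 74/3, making it the main broker — the node through which the most shortest paths run.

Orla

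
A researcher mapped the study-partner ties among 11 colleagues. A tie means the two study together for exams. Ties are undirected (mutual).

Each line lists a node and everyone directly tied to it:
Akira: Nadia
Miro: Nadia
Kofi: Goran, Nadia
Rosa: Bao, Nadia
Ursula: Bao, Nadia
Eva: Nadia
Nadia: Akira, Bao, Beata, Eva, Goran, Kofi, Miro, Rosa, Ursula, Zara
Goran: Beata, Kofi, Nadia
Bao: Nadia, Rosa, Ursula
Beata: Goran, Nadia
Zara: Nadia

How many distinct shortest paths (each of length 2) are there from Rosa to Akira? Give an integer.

The shortest distance is 2, and the only length-2 path is Rosa–Nadia–Akira. So there is exactly 1 shortest path.

1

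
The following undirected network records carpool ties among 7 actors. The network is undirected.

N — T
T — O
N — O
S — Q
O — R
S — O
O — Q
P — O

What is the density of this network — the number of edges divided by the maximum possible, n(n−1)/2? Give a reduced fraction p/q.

There are 8 edges and 7 nodes, so the maximum possible is C(7,2) = 21.
Density = 8/21.

8/21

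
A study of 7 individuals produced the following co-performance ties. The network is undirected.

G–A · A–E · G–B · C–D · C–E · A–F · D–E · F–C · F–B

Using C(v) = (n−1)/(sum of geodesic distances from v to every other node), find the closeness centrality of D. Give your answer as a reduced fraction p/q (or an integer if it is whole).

1/2

Distances from D: A:2, B:3, C:1, E:1, F:2, G:3. Sum = 12.
n = 7, so closeness = 6/12 = 1/2.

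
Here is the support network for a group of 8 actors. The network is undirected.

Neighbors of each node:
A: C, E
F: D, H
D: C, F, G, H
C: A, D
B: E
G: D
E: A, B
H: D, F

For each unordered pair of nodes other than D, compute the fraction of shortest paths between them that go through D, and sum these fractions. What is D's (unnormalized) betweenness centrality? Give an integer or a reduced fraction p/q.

14

Pairs whose geodesics pass through D — H–A: 1; H–B: 1; H–E: 1; H–C: 1; H–G: 1; A–F: 1; A–G: 1; F–B: 1; F–E: 1; F–C: 1; F–G: 1; B–G: 1; E–G: 1; C–G: 1.
All other pairs contribute 0.
Summing the contributions gives betweenness(D) = 14.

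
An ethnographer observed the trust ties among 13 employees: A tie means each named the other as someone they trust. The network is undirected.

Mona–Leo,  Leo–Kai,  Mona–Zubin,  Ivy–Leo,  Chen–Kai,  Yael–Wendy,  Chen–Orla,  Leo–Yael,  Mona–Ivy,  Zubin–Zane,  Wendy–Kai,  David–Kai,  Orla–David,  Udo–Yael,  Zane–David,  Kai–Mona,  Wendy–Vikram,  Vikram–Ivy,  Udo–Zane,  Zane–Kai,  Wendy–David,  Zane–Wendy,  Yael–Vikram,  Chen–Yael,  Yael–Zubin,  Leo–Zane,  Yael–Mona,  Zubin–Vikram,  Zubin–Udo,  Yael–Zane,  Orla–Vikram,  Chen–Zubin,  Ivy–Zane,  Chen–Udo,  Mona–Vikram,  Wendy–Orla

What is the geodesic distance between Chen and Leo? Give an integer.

One shortest route is Chen – Kai – Leo, which uses 2 edges, and Chen and Leo are not directly tied, so nothing shorter exists. So d(Chen,Leo) = 2.

2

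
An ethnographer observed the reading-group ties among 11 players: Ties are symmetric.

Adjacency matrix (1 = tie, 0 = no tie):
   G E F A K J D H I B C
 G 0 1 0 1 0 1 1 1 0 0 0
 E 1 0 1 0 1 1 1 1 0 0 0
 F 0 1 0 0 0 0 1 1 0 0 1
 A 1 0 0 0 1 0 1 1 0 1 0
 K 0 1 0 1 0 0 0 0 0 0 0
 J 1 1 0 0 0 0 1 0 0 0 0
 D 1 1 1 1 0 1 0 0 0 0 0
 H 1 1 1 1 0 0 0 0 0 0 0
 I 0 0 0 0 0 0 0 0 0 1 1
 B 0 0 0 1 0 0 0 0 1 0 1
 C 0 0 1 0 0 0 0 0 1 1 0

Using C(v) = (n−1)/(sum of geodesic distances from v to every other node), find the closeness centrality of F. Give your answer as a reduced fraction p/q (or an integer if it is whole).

5/8

Distances from F: A:2, B:2, C:1, D:1, E:1, G:2, H:1, I:2, J:2, K:2. Sum = 16.
n = 11, so closeness = 10/16 = 5/8.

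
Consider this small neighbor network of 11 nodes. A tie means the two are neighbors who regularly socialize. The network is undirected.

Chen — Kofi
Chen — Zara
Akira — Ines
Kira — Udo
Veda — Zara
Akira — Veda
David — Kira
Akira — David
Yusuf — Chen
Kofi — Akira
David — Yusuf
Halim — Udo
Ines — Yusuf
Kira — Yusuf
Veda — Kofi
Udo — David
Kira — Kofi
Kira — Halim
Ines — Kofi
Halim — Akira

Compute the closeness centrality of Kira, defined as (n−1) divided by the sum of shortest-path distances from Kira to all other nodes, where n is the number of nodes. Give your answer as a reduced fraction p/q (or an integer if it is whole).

Distances from Kira: Akira:2, Chen:2, David:1, Halim:1, Ines:2, Kofi:1, Udo:1, Veda:2, Yusuf:1, Zara:3. Sum = 16.
n = 11, so closeness = 10/16 = 5/8.

5/8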